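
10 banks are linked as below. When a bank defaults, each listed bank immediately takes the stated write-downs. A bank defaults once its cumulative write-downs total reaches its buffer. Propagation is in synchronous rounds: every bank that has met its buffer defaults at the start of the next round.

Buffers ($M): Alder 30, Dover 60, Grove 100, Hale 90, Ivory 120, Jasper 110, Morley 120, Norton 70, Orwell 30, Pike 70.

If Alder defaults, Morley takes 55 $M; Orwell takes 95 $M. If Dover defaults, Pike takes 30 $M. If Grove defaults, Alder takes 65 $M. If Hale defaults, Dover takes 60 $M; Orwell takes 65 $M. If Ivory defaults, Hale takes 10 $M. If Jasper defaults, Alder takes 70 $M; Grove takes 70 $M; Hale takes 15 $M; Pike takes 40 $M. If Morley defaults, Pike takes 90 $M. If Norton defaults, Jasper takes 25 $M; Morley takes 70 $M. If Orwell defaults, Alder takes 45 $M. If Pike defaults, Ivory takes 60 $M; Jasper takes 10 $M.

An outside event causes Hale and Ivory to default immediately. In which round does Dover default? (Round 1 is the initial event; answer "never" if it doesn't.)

Round 1 — Hale, Ivory default (initial).
  Dover: +60 → 60 ≥ 60
  Orwell: +65 → 65 ≥ 30
Round 2 — Dover, Orwell default.
  Alder: +45 → 45 ≥ 30
  Pike: +30 → 30 < 70
Round 3 — Alder defaults.
  Morley: +55 → 55 < 120
No further defaults.

2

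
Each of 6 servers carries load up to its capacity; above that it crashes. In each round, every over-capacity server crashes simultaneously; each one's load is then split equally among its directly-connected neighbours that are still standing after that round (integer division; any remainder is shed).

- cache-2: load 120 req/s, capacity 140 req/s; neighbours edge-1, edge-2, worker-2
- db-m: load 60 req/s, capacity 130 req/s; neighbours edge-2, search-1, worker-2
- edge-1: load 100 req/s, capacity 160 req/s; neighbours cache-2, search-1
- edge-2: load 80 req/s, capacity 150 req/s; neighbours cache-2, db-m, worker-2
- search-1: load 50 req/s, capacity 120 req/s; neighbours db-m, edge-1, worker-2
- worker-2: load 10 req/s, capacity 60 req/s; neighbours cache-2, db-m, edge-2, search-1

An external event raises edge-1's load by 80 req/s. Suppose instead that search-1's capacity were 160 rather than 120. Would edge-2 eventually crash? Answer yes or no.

With search-1's capacity at 160:
Round 1 — edge-1 at 180 > 160. edge-1 crashes.
  edge-1 sheds 180 req/s to cache-2, search-1: 90 each.
    cache-2: 120+90 = 210 > 140
    search-1: 50+90 = 140 ≤ 160
Round 2 — cache-2 crashes.
  cache-2 sheds 210 req/s to edge-2, worker-2: 105 each.
    edge-2: 80+105 = 185 > 150
    worker-2: 10+105 = 115 > 60
Round 3 — edge-2, worker-2 crash.
  edge-2 sheds 185 req/s to db-m: 185 each.
    db-m: 60+185 = 245 > 130
  worker-2 sheds 115 req/s to db-m, search-1: 57 each (1 lost).
    db-m: 245+57 = 302 > 130
    search-1: 140+57 = 197 > 160
Round 4 — db-m, search-1 crash.
  db-m sheds 302 req/s: no online neighbours, lost.
  search-1 sheds 197 req/s: no online neighbours, lost.
No further crashes.

yes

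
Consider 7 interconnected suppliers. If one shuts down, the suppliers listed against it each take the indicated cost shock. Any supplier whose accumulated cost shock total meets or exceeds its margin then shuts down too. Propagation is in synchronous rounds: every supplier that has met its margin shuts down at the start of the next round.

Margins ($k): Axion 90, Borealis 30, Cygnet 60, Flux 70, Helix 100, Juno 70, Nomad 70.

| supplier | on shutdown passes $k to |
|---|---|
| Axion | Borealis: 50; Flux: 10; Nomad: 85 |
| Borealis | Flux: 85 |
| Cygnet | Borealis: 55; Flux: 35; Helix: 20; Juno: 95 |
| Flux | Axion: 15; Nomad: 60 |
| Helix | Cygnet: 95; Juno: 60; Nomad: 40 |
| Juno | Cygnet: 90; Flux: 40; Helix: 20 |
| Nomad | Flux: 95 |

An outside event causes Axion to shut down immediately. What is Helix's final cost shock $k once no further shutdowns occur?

Round 1 — Axion shuts down (initial).
  Borealis: +50 → 50 ≥ 30
  Flux: +10 → 10 < 70
  Nomad: +85 → 85 ≥ 70
Round 2 — Borealis, Nomad shut down.
  Flux: +85+95 → 190 ≥ 70
Round 3 — Flux shuts down.
No further shutdowns.

0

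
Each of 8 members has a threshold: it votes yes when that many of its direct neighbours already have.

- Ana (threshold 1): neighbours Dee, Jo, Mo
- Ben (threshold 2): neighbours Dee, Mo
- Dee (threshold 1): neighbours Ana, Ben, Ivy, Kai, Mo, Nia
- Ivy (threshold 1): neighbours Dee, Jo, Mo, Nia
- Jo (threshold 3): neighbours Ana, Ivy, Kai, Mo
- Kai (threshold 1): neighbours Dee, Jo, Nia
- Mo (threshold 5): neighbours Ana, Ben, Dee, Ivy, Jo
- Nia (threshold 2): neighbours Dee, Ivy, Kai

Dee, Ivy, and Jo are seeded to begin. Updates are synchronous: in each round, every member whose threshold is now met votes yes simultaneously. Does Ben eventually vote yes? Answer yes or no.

Round 1 — Dee, Ivy, Jo vote yes (initial).
Round 2 — checking thresholds:
  Ana: 2 of 3 neighbours ≥ 1, votes yes.
  Ben: 1 of 2 neighbours < 2, not yet.
  Kai: 2 of 3 neighbours ≥ 1, votes yes.
  Mo: 3 of 5 neighbours < 5, not yet.
  Nia: 2 of 3 neighbours ≥ 2, votes yes.
Round 3 — no new yes votes; cascade stops.

no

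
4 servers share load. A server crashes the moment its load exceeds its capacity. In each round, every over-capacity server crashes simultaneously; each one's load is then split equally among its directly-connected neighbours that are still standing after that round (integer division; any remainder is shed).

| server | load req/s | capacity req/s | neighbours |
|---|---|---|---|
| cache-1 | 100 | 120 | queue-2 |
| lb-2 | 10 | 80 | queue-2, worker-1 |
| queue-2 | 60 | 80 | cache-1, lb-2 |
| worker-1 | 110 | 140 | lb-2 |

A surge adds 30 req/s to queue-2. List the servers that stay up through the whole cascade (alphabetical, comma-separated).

Round 1 — queue-2 at 90 > 80. queue-2 crashes.
  queue-2 sheds 90 req/s to cache-1, lb-2: 45 each.
    cache-1: 100+45 = 145 > 120
    lb-2: 10+45 = 55 ≤ 80
Round 2 — cache-1 crashes.
  cache-1 sheds 145 req/s: no online neighbours, lost.
No further crashes.

lb-2, worker-1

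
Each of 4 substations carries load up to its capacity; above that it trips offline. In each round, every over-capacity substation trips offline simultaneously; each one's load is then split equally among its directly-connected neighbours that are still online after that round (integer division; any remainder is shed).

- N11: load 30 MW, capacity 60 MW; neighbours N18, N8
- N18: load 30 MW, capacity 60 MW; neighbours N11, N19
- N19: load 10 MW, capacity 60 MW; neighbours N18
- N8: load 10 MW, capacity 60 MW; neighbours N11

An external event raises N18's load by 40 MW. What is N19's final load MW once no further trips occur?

45

Round 1 — N18 at 70 > 60. N18 trips offline.
  N18 sheds 70 MW to N11, N19: 35 each.
    N11: 30+35 = 65 > 60
    N19: 10+35 = 45 ≤ 60
Round 2 — N11 trips offline.
  N11 sheds 65 MW to N8: 65 each.
    N8: 10+65 = 75 > 60
Round 3 — N8 trips offline.
  N8 sheds 75 MW: no online neighbours, lost.
No further trips.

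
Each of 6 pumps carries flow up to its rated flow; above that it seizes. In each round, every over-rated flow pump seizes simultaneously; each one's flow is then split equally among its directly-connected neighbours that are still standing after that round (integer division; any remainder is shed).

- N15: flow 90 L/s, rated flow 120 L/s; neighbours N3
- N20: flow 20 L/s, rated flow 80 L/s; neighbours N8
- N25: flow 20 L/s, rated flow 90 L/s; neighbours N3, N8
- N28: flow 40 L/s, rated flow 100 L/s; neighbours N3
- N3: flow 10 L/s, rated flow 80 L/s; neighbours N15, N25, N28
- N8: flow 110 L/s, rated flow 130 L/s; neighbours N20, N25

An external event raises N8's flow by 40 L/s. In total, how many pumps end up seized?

Round 1 — N8 at 150 > 130. N8 seizes.
  N8 sheds 150 L/s to N20, N25: 75 each.
    N20: 20+75 = 95 > 80
    N25: 20+75 = 95 > 90
Round 2 — N20, N25 seize.
  N20 sheds 95 L/s: no online neighbours, lost.
  N25 sheds 95 L/s to N3: 95 each.
    N3: 10+95 = 105 > 80
Round 3 — N3 seizes.
  N3 sheds 105 L/s to N15, N28: 52 each (1 lost).
    N15: 90+52 = 142 > 120
    N28: 40+52 = 92 ≤ 100
Round 4 — N15 seizes.
  N15 sheds 142 L/s: no online neighbours, lost.
No further seizures.

5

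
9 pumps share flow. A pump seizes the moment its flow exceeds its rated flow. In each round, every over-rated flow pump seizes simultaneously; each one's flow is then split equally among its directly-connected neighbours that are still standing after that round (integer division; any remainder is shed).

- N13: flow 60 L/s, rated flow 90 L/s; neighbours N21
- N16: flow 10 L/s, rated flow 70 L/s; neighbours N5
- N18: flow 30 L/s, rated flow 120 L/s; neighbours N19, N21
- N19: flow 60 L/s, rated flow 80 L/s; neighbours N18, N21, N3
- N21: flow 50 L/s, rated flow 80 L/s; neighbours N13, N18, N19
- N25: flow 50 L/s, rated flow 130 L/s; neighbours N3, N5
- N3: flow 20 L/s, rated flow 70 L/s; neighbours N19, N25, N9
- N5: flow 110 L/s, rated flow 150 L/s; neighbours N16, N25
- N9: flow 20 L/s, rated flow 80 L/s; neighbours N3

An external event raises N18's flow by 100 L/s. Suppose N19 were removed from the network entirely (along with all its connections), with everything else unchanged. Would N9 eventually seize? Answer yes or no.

With N19 removed:
Round 1 — N18 at 130 > 120. N18 seizes.
  N18 sheds 130 L/s to N21: 130 each.
    N21: 50+130 = 180 > 80
Round 2 — N21 seizes.
  N21 sheds 180 L/s to N13: 180 each.
    N13: 60+180 = 240 > 90
Round 3 — N13 seizes.
  N13 sheds 240 L/s: no online neighbours, lost.
No further seizures.

no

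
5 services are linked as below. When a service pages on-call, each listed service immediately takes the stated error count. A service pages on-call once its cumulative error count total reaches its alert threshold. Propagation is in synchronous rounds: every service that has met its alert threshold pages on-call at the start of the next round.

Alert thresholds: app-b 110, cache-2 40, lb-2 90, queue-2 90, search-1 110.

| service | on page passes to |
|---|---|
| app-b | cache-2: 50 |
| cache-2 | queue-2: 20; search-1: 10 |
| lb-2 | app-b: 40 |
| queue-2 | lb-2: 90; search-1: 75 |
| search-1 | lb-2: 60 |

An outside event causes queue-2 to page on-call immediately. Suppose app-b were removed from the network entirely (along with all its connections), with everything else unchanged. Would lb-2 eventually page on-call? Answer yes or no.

With app-b removed:
Round 1 — queue-2 pages on-call (initial).
  lb-2: +90 → 90 ≥ 90
  search-1: +75 → 75 < 110
Round 2 — lb-2 pages on-call.
No further pages.

yes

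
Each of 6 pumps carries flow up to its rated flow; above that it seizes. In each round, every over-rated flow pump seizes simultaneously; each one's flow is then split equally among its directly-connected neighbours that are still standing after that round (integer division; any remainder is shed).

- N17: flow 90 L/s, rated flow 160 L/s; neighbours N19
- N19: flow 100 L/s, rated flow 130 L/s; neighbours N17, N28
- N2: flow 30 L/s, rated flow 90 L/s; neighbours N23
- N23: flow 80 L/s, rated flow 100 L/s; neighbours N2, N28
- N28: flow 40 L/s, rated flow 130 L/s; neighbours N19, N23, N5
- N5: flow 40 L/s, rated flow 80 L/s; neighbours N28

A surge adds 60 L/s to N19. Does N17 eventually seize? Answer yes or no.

yes

Round 1 — N19 at 160 > 130. N19 seizes.
  N19 sheds 160 L/s to N17, N28: 80 each.
    N17: 90+80 = 170 > 160
    N28: 40+80 = 120 ≤ 130
Round 2 — N17 seizes.
  N17 sheds 170 L/s: no online neighbours, lost.
No further seizures.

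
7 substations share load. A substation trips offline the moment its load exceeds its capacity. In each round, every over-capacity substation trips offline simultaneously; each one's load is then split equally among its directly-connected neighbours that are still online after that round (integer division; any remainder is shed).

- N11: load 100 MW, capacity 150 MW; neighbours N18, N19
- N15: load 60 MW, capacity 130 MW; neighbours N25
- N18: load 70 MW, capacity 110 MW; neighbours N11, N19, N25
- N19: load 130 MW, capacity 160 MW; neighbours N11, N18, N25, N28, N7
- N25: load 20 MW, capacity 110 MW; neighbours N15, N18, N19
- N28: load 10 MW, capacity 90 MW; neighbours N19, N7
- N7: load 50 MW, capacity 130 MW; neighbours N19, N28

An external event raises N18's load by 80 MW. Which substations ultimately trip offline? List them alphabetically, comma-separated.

N11, N15, N18, N19, N25

Round 1 — N18 at 150 > 110. N18 trips offline.
  N18 sheds 150 MW to N11, N19, N25: 50 each.
    N11: 100+50 = 150 ≤ 150
    N19: 130+50 = 180 > 160
    N25: 20+50 = 70 ≤ 110
Round 2 — N19 trips offline.
  N19 sheds 180 MW to N11, N25, N28, N7: 45 each.
    N11: 150+45 = 195 > 150
    N25: 70+45 = 115 > 110
    N28: 10+45 = 55 ≤ 90
    N7: 50+45 = 95 ≤ 130
Round 3 — N11, N25 trip offline.
  N11 sheds 195 MW: no online neighbours, lost.
  N25 sheds 115 MW to N15: 115 each.
    N15: 60+115 = 175 > 130
Round 4 — N15 trips offline.
  N15 sheds 175 MW: no online neighbours, lost.
No further trips.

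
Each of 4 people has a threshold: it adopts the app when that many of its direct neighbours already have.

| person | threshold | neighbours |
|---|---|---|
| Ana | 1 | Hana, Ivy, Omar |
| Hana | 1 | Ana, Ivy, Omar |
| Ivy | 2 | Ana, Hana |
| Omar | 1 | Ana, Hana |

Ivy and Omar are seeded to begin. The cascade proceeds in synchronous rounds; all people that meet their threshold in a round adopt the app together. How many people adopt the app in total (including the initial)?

4

Round 1 — Ivy, Omar adopt the app (initial).
Round 2 — checking thresholds:
  Ana: 2 of 3 neighbours ≥ 1, adopts the app.
  Hana: 2 of 3 neighbours ≥ 1, adopts the app.
Round 3 — no new adoptions; cascade stops.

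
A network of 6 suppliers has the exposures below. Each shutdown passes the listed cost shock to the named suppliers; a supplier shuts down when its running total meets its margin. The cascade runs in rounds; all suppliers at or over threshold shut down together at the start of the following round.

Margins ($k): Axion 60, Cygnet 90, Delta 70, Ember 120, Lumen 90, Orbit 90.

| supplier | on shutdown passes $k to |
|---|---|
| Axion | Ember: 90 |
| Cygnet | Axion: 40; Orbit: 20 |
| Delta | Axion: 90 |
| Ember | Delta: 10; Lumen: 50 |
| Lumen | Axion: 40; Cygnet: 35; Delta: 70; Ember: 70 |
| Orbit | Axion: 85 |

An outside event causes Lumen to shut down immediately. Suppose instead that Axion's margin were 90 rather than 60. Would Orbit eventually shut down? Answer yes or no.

no

With Axion's margin at 90:
Round 1 — Lumen shuts down (initial).
  Axion: +40 → 40 < 90
  Cygnet: +35 → 35 < 90
  Delta: +70 → 70 ≥ 70
  Ember: +70 → 70 < 120
Round 2 — Delta shuts down.
  Axion: +90 → 130 ≥ 90
Round 3 — Axion shuts down.
  Ember: +90 → 160 ≥ 120
Round 4 — Ember shuts down.
No further shutdowns.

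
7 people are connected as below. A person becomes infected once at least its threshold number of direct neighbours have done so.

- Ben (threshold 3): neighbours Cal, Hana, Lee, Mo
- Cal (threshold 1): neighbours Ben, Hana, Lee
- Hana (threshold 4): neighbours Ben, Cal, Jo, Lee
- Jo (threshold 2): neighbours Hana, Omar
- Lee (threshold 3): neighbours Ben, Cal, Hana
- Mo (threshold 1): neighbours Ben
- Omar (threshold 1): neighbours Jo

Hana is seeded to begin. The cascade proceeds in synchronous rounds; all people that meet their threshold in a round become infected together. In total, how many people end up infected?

2

Round 1 — Hana becomes infected (initial).
Round 2 — checking thresholds:
  Ben: 1 of 4 neighbours < 3, not yet.
  Cal: 1 of 3 neighbours ≥ 1, becomes infected.
  Jo: 1 of 2 neighbours < 2, not yet.
  Lee: 1 of 3 neighbours < 3, not yet.
Round 3 — no new infections; cascade stops.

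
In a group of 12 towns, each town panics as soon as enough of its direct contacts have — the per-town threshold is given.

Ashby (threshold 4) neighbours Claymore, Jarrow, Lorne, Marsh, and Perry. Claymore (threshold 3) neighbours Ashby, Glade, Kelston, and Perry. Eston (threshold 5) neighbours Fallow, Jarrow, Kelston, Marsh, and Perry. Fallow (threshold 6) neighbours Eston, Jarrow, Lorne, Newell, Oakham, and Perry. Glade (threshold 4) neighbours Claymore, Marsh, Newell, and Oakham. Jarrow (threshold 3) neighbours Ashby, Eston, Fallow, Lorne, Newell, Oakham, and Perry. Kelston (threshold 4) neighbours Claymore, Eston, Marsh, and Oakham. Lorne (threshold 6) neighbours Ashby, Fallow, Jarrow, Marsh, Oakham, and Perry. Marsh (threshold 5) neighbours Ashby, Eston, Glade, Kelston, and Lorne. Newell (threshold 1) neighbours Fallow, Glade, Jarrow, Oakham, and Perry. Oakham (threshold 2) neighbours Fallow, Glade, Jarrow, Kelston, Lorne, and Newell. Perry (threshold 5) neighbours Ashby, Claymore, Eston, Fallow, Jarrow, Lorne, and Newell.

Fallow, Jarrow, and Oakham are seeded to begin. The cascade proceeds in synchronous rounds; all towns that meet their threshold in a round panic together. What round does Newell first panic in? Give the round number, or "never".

Round 1 — Fallow, Jarrow, Oakham panic (initial).
Round 2 — checking thresholds:
  Ashby: 1 of 5 neighbours < 4, holds.
  Eston: 2 of 5 neighbours < 5, holds.
  Glade: 1 of 4 neighbours < 4, holds.
  Kelston: 1 of 4 neighbours < 4, holds.
  Lorne: 3 of 6 neighbours < 6, holds.
  Newell: 3 of 5 neighbours ≥ 1, panics.
  Perry: 2 of 7 neighbours < 5, holds.
Round 3 — no new panics; cascade stops.

2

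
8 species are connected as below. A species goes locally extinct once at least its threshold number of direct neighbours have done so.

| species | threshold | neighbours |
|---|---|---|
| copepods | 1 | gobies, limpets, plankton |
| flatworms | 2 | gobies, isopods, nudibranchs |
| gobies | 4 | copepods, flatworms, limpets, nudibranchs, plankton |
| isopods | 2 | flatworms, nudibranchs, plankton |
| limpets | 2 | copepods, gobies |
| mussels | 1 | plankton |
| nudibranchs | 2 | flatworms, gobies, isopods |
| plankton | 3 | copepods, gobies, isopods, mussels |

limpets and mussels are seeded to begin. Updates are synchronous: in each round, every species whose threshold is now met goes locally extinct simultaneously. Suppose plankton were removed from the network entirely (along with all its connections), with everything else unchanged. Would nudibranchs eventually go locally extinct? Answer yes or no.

no

With plankton removed:
Round 1 — limpets, mussels go locally extinct (initial).
Round 2 — checking thresholds:
  copepods: 1 of 2 neighbours ≥ 1, goes locally extinct.
  gobies: 1 of 4 neighbours < 4, below threshold.
Round 3 — no new extinctions; cascade stops.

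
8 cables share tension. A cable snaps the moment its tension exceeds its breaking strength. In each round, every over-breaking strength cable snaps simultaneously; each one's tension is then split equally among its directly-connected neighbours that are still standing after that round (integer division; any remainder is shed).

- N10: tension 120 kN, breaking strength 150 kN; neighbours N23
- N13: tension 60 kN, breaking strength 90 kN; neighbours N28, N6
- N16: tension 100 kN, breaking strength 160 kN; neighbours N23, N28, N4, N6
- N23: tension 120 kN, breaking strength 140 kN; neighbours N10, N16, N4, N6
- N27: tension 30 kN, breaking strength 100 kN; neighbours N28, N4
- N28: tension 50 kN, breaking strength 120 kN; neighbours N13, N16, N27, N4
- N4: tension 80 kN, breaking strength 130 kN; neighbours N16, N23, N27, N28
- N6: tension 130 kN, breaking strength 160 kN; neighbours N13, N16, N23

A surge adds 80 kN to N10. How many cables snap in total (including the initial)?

Round 1 — N10 at 200 > 150. N10 snaps.
  N10 sheds 200 kN to N23: 200 each.
    N23: 120+200 = 320 > 140
Round 2 — N23 snaps.
  N23 sheds 320 kN to N16, N4, N6: 106 each (2 lost).
    N16: 100+106 = 206 > 160
    N4: 80+106 = 186 > 130
    N6: 130+106 = 236 > 160
Round 3 — N16, N4, N6 snap.
  N16 sheds 206 kN to N28: 206 each.
    N28: 50+206 = 256 > 120
  N4 sheds 186 kN to N27, N28: 93 each.
    N27: 30+93 = 123 > 100
    N28: 256+93 = 349 > 120
  N6 sheds 236 kN to N13: 236 each.
    N13: 60+236 = 296 > 90
Round 4 — N13, N27, N28 snap.
  N13 sheds 296 kN: no online neighbours, lost.
  N27 sheds 123 kN: no online neighbours, lost.
  N28 sheds 349 kN: no online neighbours, lost.
No further breaks.

8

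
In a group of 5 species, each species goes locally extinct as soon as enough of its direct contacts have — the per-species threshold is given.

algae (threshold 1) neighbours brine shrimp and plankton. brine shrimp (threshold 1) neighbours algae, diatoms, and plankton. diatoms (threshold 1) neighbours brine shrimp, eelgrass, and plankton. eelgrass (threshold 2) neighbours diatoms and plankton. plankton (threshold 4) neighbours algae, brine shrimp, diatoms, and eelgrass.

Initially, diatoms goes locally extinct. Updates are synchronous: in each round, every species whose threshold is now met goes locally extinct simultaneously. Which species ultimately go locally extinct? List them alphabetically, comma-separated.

algae, brine shrimp, diatoms

Round 1 — diatoms goes locally extinct (initial).
Round 2 — checking thresholds:
  brine shrimp: 1 of 3 neighbours ≥ 1, goes locally extinct.
  eelgrass: 1 of 2 neighbours < 2, below threshold.
  plankton: 1 of 4 neighbours < 4, below threshold.
Round 3 — checking thresholds:
  algae: 1 of 2 neighbours ≥ 1, goes locally extinct.
  eelgrass: 1 of 2 neighbours < 2, below threshold.
  plankton: 2 of 4 neighbours < 4, below threshold.
Round 4 — no new extinctions; cascade stops.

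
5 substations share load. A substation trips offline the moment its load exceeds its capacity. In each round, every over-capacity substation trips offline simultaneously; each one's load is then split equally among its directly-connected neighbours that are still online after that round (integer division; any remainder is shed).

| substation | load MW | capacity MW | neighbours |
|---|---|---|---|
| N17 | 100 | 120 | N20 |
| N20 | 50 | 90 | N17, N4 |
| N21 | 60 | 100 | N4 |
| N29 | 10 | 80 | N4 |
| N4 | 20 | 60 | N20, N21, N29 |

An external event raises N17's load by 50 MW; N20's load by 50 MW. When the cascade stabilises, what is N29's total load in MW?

70

Round 1 — N17 at 150 > 120; N20 at 100 > 90. N17, N20 trip offline.
  N17 sheds 150 MW: no online neighbours, lost.
  N20 sheds 100 MW to N4: 100 each.
    N4: 20+100 = 120 > 60
Round 2 — N4 trips offline.
  N4 sheds 120 MW to N21, N29: 60 each.
    N21: 60+60 = 120 > 100
    N29: 10+60 = 70 ≤ 80
Round 3 — N21 trips offline.
  N21 sheds 120 MW: no online neighbours, lost.
No further trips.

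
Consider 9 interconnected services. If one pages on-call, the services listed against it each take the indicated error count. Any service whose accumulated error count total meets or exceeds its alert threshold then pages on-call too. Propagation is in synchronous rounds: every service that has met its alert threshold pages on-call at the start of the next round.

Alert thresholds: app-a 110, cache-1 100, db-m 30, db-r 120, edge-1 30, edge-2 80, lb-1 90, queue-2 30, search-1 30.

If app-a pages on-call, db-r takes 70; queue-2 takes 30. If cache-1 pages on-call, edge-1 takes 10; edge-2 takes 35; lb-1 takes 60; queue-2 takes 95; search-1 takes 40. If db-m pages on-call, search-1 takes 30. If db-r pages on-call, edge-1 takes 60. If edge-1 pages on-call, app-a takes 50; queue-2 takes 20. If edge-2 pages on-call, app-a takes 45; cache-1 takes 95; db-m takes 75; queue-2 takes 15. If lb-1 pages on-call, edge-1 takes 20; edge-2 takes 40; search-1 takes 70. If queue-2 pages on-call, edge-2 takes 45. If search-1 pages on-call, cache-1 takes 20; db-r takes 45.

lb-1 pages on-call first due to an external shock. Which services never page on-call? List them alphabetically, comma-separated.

app-a, cache-1, db-m, db-r, edge-1, edge-2, queue-2

Round 1 — lb-1 pages on-call (initial).
  edge-1: +20 → 20 < 30
  edge-2: +40 → 40 < 80
  search-1: +70 → 70 ≥ 30
Round 2 — search-1 pages on-call.
  cache-1: +20 → 20 < 100
  db-r: +45 → 45 < 120
No further pages.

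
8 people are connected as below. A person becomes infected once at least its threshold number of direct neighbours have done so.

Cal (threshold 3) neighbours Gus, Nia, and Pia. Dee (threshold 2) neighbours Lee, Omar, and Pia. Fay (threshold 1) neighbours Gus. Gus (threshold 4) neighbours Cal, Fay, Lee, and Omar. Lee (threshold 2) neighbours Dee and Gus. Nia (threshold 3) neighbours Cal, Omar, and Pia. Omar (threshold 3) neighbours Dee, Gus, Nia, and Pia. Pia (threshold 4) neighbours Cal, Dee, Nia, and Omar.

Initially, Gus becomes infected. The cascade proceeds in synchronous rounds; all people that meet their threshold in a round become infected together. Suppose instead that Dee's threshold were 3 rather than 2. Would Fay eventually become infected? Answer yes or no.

With Dee's threshold at 3:
Round 1 — Gus becomes infected (initial).
Round 2 — checking thresholds:
  Cal: 1 of 3 neighbours < 3, holds.
  Fay: 1 of 1 neighbours ≥ 1, becomes infected.
  Lee: 1 of 2 neighbours < 2, holds.
  Omar: 1 of 4 neighbours < 3, holds.
Round 3 — no new infections; cascade stops.

yes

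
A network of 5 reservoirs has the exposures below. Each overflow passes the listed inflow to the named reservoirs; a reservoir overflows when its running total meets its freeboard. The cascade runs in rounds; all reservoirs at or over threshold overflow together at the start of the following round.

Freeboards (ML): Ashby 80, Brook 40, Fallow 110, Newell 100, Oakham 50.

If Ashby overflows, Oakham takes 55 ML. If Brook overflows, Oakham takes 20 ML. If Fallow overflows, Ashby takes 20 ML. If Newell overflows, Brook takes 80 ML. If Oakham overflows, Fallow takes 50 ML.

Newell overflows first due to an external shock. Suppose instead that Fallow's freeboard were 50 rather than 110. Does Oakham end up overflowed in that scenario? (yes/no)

With Fallow's freeboard at 50:
Round 1 — Newell overflows (initial).
  Brook: +80 → 80 ≥ 40
Round 2 — Brook overflows.
  Oakham: +20 → 20 < 50
No further overflows.

no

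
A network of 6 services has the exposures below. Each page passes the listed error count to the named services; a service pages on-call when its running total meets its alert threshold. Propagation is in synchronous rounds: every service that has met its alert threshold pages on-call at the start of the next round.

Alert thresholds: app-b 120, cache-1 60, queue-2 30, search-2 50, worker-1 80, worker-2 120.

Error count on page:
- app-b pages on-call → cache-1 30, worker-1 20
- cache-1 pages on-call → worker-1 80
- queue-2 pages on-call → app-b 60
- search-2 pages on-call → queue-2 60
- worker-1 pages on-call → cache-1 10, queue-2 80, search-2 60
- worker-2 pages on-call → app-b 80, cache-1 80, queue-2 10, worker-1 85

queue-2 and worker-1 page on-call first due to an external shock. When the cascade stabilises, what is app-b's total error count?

60

Round 1 — queue-2, worker-1 page on-call (initial).
  app-b: +60 → 60 < 120
  cache-1: +10 → 10 < 60
  search-2: +60 → 60 ≥ 50
Round 2 — search-2 pages on-call.
No further pages.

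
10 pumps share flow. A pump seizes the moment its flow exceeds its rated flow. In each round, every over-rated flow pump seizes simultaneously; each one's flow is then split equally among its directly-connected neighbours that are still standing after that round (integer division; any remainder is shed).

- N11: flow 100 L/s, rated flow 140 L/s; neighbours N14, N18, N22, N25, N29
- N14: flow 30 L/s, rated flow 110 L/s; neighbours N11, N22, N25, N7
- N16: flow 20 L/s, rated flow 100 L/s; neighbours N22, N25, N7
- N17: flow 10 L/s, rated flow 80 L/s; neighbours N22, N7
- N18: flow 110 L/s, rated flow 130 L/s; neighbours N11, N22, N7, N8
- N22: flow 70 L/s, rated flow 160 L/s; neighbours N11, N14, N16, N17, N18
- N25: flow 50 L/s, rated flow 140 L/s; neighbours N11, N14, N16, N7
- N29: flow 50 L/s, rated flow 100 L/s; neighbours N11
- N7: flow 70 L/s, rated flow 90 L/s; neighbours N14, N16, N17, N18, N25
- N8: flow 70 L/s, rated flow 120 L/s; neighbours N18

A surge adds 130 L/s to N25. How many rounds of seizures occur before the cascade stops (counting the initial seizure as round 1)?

Round 1 — N25 at 180 > 140. N25 seizes.
  N25 sheds 180 L/s to N11, N14, N16, N7: 45 each.
    N11: 100+45 = 145 > 140
    N14: 30+45 = 75 ≤ 110
    N16: 20+45 = 65 ≤ 100
    N7: 70+45 = 115 > 90
Round 2 — N11, N7 seize.
  N11 sheds 145 L/s to N14, N18, N22, N29: 36 each (1 lost).
    N14: 75+36 = 111 > 110
    N18: 110+36 = 146 > 130
    N22: 70+36 = 106 ≤ 160
    N29: 50+36 = 86 ≤ 100
  N7 sheds 115 L/s to N14, N16, N17, N18: 28 each (3 lost).
    N14: 111+28 = 139 > 110
    N16: 65+28 = 93 ≤ 100
    N17: 10+28 = 38 ≤ 80
    N18: 146+28 = 174 > 130
Round 3 — N14, N18 seize.
  N14 sheds 139 L/s to N22: 139 each.
    N22: 106+139 = 245 > 160
  N18 sheds 174 L/s to N22, N8: 87 each.
    N22: 245+87 = 332 > 160
    N8: 70+87 = 157 > 120
Round 4 — N22, N8 seize.
  N22 sheds 332 L/s to N16, N17: 166 each.
    N16: 93+166 = 259 > 100
    N17: 38+166 = 204 > 80
  N8 sheds 157 L/s: no online neighbours, lost.
Round 5 — N16, N17 seize.
  N16 sheds 259 L/s: no online neighbours, lost.
  N17 sheds 204 L/s: no online neighbours, lost.
No further seizures.

5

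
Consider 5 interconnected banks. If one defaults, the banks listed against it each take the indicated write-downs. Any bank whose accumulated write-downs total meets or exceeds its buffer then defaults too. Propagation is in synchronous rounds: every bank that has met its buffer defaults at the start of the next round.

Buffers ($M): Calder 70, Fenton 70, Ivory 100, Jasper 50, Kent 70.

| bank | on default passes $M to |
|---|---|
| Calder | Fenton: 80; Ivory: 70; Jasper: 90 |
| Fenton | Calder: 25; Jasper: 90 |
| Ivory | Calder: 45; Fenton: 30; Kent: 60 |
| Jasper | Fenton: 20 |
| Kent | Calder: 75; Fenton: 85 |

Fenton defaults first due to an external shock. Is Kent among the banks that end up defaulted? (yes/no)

no

Round 1 — Fenton defaults (initial).
  Calder: +25 → 25 < 70
  Jasper: +90 → 90 ≥ 50
Round 2 — Jasper defaults.
No further defaults.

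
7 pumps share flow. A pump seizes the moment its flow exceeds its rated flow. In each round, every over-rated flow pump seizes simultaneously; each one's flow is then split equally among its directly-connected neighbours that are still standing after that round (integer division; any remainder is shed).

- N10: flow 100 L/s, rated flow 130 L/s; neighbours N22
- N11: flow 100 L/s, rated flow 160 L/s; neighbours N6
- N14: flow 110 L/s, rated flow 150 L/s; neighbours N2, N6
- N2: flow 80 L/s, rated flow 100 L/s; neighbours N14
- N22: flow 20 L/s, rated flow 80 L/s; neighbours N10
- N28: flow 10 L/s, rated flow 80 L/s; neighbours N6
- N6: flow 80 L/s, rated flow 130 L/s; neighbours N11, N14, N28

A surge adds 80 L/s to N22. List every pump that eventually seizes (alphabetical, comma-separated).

N10, N22

Round 1 — N22 at 100 > 80. N22 seizes.
  N22 sheds 100 L/s to N10: 100 each.
    N10: 100+100 = 200 > 130
Round 2 — N10 seizes.
  N10 sheds 200 L/s: no online neighbours, lost.
No further seizures.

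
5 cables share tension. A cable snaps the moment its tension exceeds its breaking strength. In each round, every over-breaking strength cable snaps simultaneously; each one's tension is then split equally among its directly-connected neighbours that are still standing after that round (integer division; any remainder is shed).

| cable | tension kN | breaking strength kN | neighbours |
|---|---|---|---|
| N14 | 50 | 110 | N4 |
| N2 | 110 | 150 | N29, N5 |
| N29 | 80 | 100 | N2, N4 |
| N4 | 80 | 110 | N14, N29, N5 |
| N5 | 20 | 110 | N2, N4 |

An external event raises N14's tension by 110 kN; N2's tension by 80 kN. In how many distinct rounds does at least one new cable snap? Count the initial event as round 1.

2

Round 1 — N14 at 160 > 110; N2 at 190 > 150. N14, N2 snap.
  N14 sheds 160 kN to N4: 160 each.
    N4: 80+160 = 240 > 110
  N2 sheds 190 kN to N29, N5: 95 each.
    N29: 80+95 = 175 > 100
    N5: 20+95 = 115 > 110
Round 2 — N29, N4, N5 snap.
  N29 sheds 175 kN: no online neighbours, lost.
  N4 sheds 240 kN: no online neighbours, lost.
  N5 sheds 115 kN: no online neighbours, lost.
No further breaks.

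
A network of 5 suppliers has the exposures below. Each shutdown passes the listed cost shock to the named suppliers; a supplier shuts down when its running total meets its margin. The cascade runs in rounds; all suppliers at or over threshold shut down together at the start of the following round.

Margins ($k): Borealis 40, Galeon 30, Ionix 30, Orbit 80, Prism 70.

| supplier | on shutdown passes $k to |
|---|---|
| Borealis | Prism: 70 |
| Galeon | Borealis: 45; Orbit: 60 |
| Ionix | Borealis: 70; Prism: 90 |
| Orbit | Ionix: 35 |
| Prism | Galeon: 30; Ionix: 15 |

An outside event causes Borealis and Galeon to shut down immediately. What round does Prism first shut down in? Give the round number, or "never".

Round 1 — Borealis, Galeon shut down (initial).
  Orbit: +60 → 60 < 80
  Prism: +70 → 70 ≥ 70
Round 2 — Prism shuts down.
  Ionix: +15 → 15 < 30
No further shutdowns.

2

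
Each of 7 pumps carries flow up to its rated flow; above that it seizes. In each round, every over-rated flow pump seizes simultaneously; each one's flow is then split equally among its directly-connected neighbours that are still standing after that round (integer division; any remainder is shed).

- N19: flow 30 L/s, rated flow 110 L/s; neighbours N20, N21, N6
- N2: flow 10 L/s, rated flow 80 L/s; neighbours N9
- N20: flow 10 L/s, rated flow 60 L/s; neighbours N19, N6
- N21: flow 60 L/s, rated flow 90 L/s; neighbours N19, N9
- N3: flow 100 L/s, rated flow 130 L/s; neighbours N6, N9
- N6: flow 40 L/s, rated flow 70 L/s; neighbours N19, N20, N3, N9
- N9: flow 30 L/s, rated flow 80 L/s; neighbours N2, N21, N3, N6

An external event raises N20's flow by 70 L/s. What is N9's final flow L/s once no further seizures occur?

56

Round 1 — N20 at 80 > 60. N20 seizes.
  N20 sheds 80 L/s to N19, N6: 40 each.
    N19: 30+40 = 70 ≤ 110
    N6: 40+40 = 80 > 70
Round 2 — N6 seizes.
  N6 sheds 80 L/s to N19, N3, N9: 26 each (2 lost).
    N19: 70+26 = 96 ≤ 110
    N3: 100+26 = 126 ≤ 130
    N9: 30+26 = 56 ≤ 80
No further seizures.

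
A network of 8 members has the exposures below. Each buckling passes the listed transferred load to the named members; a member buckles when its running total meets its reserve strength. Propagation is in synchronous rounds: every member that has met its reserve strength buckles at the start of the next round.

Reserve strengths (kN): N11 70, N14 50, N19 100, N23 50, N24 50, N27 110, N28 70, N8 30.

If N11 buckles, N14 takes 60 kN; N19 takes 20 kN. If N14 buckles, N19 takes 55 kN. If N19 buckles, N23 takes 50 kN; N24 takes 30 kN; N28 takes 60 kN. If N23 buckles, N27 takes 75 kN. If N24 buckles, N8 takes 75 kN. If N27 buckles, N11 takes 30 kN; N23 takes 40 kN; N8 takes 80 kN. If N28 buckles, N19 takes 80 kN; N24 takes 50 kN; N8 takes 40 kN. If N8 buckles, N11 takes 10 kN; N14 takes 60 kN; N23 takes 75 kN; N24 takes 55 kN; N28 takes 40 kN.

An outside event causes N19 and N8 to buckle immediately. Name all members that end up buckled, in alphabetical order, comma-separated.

N14, N19, N23, N24, N28, N8

Round 1 — N19, N8 buckle (initial).
  N11: +10 → 10 < 70
  N14: +60 → 60 ≥ 50
  N23: +50+75 → 125 ≥ 50
  N24: +30+55 → 85 ≥ 50
  N28: +60+40 → 100 ≥ 70
Round 2 — N14, N23, N24, N28 buckle.
  N27: +75 → 75 < 110
No further bucklings.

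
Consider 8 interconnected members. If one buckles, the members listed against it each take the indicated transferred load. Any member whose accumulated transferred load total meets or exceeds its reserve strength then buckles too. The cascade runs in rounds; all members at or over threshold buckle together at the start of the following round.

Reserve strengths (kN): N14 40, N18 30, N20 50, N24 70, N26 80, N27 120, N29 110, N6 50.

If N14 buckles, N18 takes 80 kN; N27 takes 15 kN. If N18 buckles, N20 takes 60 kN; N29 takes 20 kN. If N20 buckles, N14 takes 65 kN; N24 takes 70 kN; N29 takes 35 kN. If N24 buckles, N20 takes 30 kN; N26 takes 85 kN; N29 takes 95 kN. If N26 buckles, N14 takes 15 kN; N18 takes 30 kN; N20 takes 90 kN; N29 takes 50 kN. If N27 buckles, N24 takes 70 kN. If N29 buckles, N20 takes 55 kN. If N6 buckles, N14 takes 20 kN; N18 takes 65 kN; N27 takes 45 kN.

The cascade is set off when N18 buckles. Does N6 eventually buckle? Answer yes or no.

Round 1 — N18 buckles (initial).
  N20: +60 → 60 ≥ 50
  N29: +20 → 20 < 110
Round 2 — N20 buckles.
  N14: +65 → 65 ≥ 40
  N24: +70 → 70 ≥ 70
  N29: +35 → 55 < 110
Round 3 — N14, N24 buckle.
  N26: +85 → 85 ≥ 80
  N27: +15 → 15 < 120
  N29: +95 → 150 ≥ 110
Round 4 — N26, N29 buckle.
No further bucklings.

no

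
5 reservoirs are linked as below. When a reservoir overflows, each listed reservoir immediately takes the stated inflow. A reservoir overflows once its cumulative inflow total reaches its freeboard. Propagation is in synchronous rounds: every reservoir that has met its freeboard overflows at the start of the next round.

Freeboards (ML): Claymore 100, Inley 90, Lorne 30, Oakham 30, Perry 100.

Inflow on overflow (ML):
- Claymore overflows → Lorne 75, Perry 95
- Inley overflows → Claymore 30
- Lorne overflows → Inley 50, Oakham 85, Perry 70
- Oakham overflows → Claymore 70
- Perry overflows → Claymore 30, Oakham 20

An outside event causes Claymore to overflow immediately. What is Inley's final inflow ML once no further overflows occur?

Round 1 — Claymore overflows (initial).
  Lorne: +75 → 75 ≥ 30
  Perry: +95 → 95 < 100
Round 2 — Lorne overflows.
  Inley: +50 → 50 < 90
  Oakham: +85 → 85 ≥ 30
  Perry: +70 → 165 ≥ 100
Round 3 — Oakham, Perry overflow.
No further overflows.

50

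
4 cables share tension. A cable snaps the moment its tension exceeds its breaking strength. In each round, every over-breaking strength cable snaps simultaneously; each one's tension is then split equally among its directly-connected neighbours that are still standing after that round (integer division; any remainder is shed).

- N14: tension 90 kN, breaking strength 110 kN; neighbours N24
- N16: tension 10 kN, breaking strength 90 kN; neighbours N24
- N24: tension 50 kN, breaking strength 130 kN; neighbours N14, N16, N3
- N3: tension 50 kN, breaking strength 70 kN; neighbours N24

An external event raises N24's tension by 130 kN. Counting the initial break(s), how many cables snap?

3

Round 1 — N24 at 180 > 130. N24 snaps.
  N24 sheds 180 kN to N14, N16, N3: 60 each.
    N14: 90+60 = 150 > 110
    N16: 10+60 = 70 ≤ 90
    N3: 50+60 = 110 > 70
Round 2 — N14, N3 snap.
  N14 sheds 150 kN: no online neighbours, lost.
  N3 sheds 110 kN: no online neighbours, lost.
No further breaks.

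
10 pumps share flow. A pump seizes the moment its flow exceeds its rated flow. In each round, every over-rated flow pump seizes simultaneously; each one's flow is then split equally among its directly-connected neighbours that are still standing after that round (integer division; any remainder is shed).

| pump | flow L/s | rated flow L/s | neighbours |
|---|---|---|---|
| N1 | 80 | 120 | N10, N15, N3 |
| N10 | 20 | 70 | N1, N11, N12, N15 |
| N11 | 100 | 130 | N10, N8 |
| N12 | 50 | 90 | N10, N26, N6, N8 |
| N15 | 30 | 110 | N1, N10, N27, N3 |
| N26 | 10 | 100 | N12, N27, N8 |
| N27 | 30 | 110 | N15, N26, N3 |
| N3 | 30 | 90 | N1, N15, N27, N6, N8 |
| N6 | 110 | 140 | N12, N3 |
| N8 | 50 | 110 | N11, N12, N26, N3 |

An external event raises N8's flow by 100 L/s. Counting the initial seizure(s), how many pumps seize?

Round 1 — N8 at 150 > 110. N8 seizes.
  N8 sheds 150 L/s to N11, N12, N26, N3: 37 each (2 lost).
    N11: 100+37 = 137 > 130
    N12: 50+37 = 87 ≤ 90
    N26: 10+37 = 47 ≤ 100
    N3: 30+37 = 67 ≤ 90
Round 2 — N11 seizes.
  N11 sheds 137 L/s to N10: 137 each.
    N10: 20+137 = 157 > 70
Round 3 — N10 seizes.
  N10 sheds 157 L/s to N1, N12, N15: 52 each (1 lost).
    N1: 80+52 = 132 > 120
    N12: 87+52 = 139 > 90
    N15: 30+52 = 82 ≤ 110
Round 4 — N1, N12 seize.
  N1 sheds 132 L/s to N15, N3: 66 each.
    N15: 82+66 = 148 > 110
    N3: 67+66 = 133 > 90
  N12 sheds 139 L/s to N26, N6: 69 each (1 lost).
    N26: 47+69 = 116 > 100
    N6: 110+69 = 179 > 140
Round 5 — N15, N26, N3, N6 seize.
  N15 sheds 148 L/s to N27: 148 each.
    N27: 30+148 = 178 > 110
  N26 sheds 116 L/s to N27: 116 each.
    N27: 178+116 = 294 > 110
  N3 sheds 133 L/s to N27: 133 each.
    N27: 294+133 = 427 > 110
  N6 sheds 179 L/s: no online neighbours, lost.
Round 6 — N27 seizes.
  N27 sheds 427 L/s: no online neighbours, lost.
No further seizures.

10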